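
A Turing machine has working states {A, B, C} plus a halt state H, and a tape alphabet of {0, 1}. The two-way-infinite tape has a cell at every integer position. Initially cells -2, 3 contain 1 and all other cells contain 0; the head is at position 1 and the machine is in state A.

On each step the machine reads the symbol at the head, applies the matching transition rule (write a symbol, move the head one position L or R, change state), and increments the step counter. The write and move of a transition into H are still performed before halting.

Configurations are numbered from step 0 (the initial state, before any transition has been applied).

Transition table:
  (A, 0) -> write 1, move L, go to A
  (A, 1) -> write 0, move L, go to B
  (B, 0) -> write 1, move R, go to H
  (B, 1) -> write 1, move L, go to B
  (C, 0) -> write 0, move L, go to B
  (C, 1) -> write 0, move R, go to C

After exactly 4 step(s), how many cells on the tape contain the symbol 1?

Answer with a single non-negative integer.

Answer: 4

Derivation:
Step 1: in state A at pos 1, read 0 -> (A,0)->write 1,move L,goto A. Now: state=A, head=0, tape[-3..4]=01001010 (head:    ^)
Step 2: in state A at pos 0, read 0 -> (A,0)->write 1,move L,goto A. Now: state=A, head=-1, tape[-3..4]=01011010 (head:   ^)
Step 3: in state A at pos -1, read 0 -> (A,0)->write 1,move L,goto A. Now: state=A, head=-2, tape[-3..4]=01111010 (head:  ^)
Step 4: in state A at pos -2, read 1 -> (A,1)->write 0,move L,goto B. Now: state=B, head=-3, tape[-4..4]=000111010 (head:  ^)
Cells containing 1 after step 4: {-1, 0, 1, 3} -> 4 cell(s)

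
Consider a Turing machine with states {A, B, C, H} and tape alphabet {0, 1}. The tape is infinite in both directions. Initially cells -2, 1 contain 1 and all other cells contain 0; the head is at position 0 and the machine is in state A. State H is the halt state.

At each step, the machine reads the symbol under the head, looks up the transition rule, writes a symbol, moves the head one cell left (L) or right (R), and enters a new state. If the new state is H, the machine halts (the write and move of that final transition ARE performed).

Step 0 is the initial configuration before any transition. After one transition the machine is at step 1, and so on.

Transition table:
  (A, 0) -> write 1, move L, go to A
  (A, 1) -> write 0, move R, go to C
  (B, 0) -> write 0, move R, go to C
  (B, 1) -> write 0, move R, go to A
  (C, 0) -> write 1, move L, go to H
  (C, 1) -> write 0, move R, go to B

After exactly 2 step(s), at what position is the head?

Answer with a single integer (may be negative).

Step 1: in state A at pos 0, read 0 -> (A,0)->write 1,move L,goto A. Now: state=A, head=-1, tape[-3..2]=010110 (head:   ^)
Step 2: in state A at pos -1, read 0 -> (A,0)->write 1,move L,goto A. Now: state=A, head=-2, tape[-3..2]=011110 (head:  ^)

Answer: -2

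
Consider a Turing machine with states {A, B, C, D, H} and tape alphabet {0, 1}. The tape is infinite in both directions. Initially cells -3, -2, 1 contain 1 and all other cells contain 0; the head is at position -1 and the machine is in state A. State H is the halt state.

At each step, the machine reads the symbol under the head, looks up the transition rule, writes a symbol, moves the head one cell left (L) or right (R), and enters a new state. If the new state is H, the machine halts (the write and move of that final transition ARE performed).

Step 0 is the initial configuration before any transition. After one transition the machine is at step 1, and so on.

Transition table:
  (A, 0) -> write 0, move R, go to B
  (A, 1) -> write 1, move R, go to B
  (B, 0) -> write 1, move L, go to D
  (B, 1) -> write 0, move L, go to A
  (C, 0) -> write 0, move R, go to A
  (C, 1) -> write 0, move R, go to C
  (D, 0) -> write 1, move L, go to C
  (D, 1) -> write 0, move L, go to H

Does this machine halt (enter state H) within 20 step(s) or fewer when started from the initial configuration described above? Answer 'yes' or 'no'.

Answer: yes

Derivation:
Step 1: in state A at pos -1, read 0 -> (A,0)->write 0,move R,goto B. Now: state=B, head=0, tape[-4..2]=0110010 (head:     ^)
Step 2: in state B at pos 0, read 0 -> (B,0)->write 1,move L,goto D. Now: state=D, head=-1, tape[-4..2]=0110110 (head:    ^)
Step 3: in state D at pos -1, read 0 -> (D,0)->write 1,move L,goto C. Now: state=C, head=-2, tape[-4..2]=0111110 (head:   ^)
Step 4: in state C at pos -2, read 1 -> (C,1)->write 0,move R,goto C. Now: state=C, head=-1, tape[-4..2]=0101110 (head:    ^)
Step 5: in state C at pos -1, read 1 -> (C,1)->write 0,move R,goto C. Now: state=C, head=0, tape[-4..2]=0100110 (head:     ^)
Step 6: in state C at pos 0, read 1 -> (C,1)->write 0,move R,goto C. Now: state=C, head=1, tape[-4..2]=0100010 (head:      ^)
Step 7: in state C at pos 1, read 1 -> (C,1)->write 0,move R,goto C. Now: state=C, head=2, tape[-4..3]=01000000 (head:       ^)
Step 8: in state C at pos 2, read 0 -> (C,0)->write 0,move R,goto A. Now: state=A, head=3, tape[-4..4]=010000000 (head:        ^)
Step 9: in state A at pos 3, read 0 -> (A,0)->write 0,move R,goto B. Now: state=B, head=4, tape[-4..5]=0100000000 (head:         ^)
Step 10: in state B at pos 4, read 0 -> (B,0)->write 1,move L,goto D. Now: state=D, head=3, tape[-4..5]=0100000010 (head:        ^)
Step 11: in state D at pos 3, read 0 -> (D,0)->write 1,move L,goto C. Now: state=C, head=2, tape[-4..5]=0100000110 (head:       ^)
Step 12: in state C at pos 2, read 0 -> (C,0)->write 0,move R,goto A. Now: state=A, head=3, tape[-4..5]=0100000110 (head:        ^)
Step 13: in state A at pos 3, read 1 -> (A,1)->write 1,move R,goto B. Now: state=B, head=4, tape[-4..5]=0100000110 (head:         ^)
Step 14: in state B at pos 4, read 1 -> (B,1)->write 0,move L,goto A. Now: state=A, head=3, tape[-4..5]=0100000100 (head:        ^)
Step 15: in state A at pos 3, read 1 -> (A,1)->write 1,move R,goto B. Now: state=B, head=4, tape[-4..5]=0100000100 (head:         ^)
Step 16: in state B at pos 4, read 0 -> (B,0)->write 1,move L,goto D. Now: state=D, head=3, tape[-4..5]=0100000110 (head:        ^)
Step 17: in state D at pos 3, read 1 -> (D,1)->write 0,move L,goto H. Now: state=H, head=2, tape[-4..5]=0100000010 (head:       ^)
State H reached at step 17; 17 <= 20 -> yes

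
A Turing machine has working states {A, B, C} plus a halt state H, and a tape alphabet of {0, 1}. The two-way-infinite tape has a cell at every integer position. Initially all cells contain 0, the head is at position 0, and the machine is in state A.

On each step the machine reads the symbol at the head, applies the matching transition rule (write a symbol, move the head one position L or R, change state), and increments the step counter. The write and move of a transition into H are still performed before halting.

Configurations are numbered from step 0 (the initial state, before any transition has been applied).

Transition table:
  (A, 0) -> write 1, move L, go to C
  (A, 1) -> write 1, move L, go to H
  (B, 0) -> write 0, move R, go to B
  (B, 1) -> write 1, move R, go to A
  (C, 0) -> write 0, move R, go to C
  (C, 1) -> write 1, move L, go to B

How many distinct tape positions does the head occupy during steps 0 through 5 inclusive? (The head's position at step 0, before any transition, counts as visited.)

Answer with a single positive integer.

Answer: 3

Derivation:
Step 1: in state A at pos 0, read 0 -> (A,0)->write 1,move L,goto C. Now: state=C, head=-1, tape[-2..1]=0010 (head:  ^)
Step 2: in state C at pos -1, read 0 -> (C,0)->write 0,move R,goto C. Now: state=C, head=0, tape[-2..1]=0010 (head:   ^)
Step 3: in state C at pos 0, read 1 -> (C,1)->write 1,move L,goto B. Now: state=B, head=-1, tape[-2..1]=0010 (head:  ^)
Step 4: in state B at pos -1, read 0 -> (B,0)->write 0,move R,goto B. Now: state=B, head=0, tape[-2..1]=0010 (head:   ^)
Step 5: in state B at pos 0, read 1 -> (B,1)->write 1,move R,goto A. Now: state=A, head=1, tape[-2..2]=00100 (head:    ^)
Head positions at steps 0..5: starting at 0, distinct positions visited = {-1, 0, 1} -> 3 position(s)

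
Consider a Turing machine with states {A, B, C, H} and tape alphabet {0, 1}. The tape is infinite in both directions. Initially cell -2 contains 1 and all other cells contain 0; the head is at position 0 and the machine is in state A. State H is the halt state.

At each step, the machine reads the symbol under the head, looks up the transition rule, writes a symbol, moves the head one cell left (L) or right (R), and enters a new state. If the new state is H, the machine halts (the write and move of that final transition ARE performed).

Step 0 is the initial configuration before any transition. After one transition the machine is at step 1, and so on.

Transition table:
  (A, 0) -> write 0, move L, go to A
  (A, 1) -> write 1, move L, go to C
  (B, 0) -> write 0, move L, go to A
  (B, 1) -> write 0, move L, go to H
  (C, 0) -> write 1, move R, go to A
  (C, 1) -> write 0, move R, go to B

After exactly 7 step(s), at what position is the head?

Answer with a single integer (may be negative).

Step 1: in state A at pos 0, read 0 -> (A,0)->write 0,move L,goto A. Now: state=A, head=-1, tape[-3..1]=01000 (head:   ^)
Step 2: in state A at pos -1, read 0 -> (A,0)->write 0,move L,goto A. Now: state=A, head=-2, tape[-3..1]=01000 (head:  ^)
Step 3: in state A at pos -2, read 1 -> (A,1)->write 1,move L,goto C. Now: state=C, head=-3, tape[-4..1]=001000 (head:  ^)
Step 4: in state C at pos -3, read 0 -> (C,0)->write 1,move R,goto A. Now: state=A, head=-2, tape[-4..1]=011000 (head:   ^)
Step 5: in state A at pos -2, read 1 -> (A,1)->write 1,move L,goto C. Now: state=C, head=-3, tape[-4..1]=011000 (head:  ^)
Step 6: in state C at pos -3, read 1 -> (C,1)->write 0,move R,goto B. Now: state=B, head=-2, tape[-4..1]=001000 (head:   ^)
Step 7: in state B at pos -2, read 1 -> (B,1)->write 0,move L,goto H. Now: state=H, head=-3, tape[-4..1]=000000 (head:  ^)

Answer: -3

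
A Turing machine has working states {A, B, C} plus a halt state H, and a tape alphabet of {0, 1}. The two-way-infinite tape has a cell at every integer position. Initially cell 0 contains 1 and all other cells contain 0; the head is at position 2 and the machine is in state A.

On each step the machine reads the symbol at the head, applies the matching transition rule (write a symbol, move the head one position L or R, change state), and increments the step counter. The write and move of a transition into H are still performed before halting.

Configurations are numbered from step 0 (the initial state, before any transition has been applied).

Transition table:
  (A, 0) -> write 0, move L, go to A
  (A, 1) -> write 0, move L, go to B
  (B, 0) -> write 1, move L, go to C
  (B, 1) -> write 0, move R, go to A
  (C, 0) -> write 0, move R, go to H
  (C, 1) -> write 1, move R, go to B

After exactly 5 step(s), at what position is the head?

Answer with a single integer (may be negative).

Step 1: in state A at pos 2, read 0 -> (A,0)->write 0,move L,goto A. Now: state=A, head=1, tape[-1..3]=01000 (head:   ^)
Step 2: in state A at pos 1, read 0 -> (A,0)->write 0,move L,goto A. Now: state=A, head=0, tape[-1..3]=01000 (head:  ^)
Step 3: in state A at pos 0, read 1 -> (A,1)->write 0,move L,goto B. Now: state=B, head=-1, tape[-2..3]=000000 (head:  ^)
Step 4: in state B at pos -1, read 0 -> (B,0)->write 1,move L,goto C. Now: state=C, head=-2, tape[-3..3]=0010000 (head:  ^)
Step 5: in state C at pos -2, read 0 -> (C,0)->write 0,move R,goto H. Now: state=H, head=-1, tape[-3..3]=0010000 (head:   ^)

Answer: -1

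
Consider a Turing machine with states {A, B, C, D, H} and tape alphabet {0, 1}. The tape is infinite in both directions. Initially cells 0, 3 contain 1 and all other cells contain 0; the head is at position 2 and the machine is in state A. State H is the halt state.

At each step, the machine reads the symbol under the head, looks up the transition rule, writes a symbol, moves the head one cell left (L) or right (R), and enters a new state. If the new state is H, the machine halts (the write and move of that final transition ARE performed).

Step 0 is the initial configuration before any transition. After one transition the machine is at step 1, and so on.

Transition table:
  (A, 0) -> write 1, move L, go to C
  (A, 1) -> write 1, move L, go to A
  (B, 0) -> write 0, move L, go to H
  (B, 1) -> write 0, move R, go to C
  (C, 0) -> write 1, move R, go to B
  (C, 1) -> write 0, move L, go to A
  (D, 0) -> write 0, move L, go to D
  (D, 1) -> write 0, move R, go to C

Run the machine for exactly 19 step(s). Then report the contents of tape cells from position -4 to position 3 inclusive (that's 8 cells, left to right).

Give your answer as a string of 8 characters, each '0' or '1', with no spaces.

Answer: 10101010

Derivation:
Step 1: in state A at pos 2, read 0 -> (A,0)->write 1,move L,goto C. Now: state=C, head=1, tape[-1..4]=010110 (head:   ^)
Step 2: in state C at pos 1, read 0 -> (C,0)->write 1,move R,goto B. Now: state=B, head=2, tape[-1..4]=011110 (head:    ^)
Step 3: in state B at pos 2, read 1 -> (B,1)->write 0,move R,goto C. Now: state=C, head=3, tape[-1..4]=011010 (head:     ^)
Step 4: in state C at pos 3, read 1 -> (C,1)->write 0,move L,goto A. Now: state=A, head=2, tape[-1..4]=011000 (head:    ^)
Step 5: in state A at pos 2, read 0 -> (A,0)->write 1,move L,goto C. Now: state=C, head=1, tape[-1..4]=011100 (head:   ^)
Step 6: in state C at pos 1, read 1 -> (C,1)->write 0,move L,goto A. Now: state=A, head=0, tape[-1..4]=010100 (head:  ^)
Step 7: in state A at pos 0, read 1 -> (A,1)->write 1,move L,goto A. Now: state=A, head=-1, tape[-2..4]=0010100 (head:  ^)
Step 8: in state A at pos -1, read 0 -> (A,0)->write 1,move L,goto C. Now: state=C, head=-2, tape[-3..4]=00110100 (head:  ^)
Step 9: in state C at pos -2, read 0 -> (C,0)->write 1,move R,goto B. Now: state=B, head=-1, tape[-3..4]=01110100 (head:   ^)
Step 10: in state B at pos -1, read 1 -> (B,1)->write 0,move R,goto C. Now: state=C, head=0, tape[-3..4]=01010100 (head:    ^)
Step 11: in state C at pos 0, read 1 -> (C,1)->write 0,move L,goto A. Now: state=A, head=-1, tape[-3..4]=01000100 (head:   ^)
Step 12: in state A at pos -1, read 0 -> (A,0)->write 1,move L,goto C. Now: state=C, head=-2, tape[-3..4]=01100100 (head:  ^)
Step 13: in state C at pos -2, read 1 -> (C,1)->write 0,move L,goto A. Now: state=A, head=-3, tape[-4..4]=000100100 (head:  ^)
Step 14: in state A at pos -3, read 0 -> (A,0)->write 1,move L,goto C. Now: state=C, head=-4, tape[-5..4]=0010100100 (head:  ^)
Step 15: in state C at pos -4, read 0 -> (C,0)->write 1,move R,goto B. Now: state=B, head=-3, tape[-5..4]=0110100100 (head:   ^)
Step 16: in state B at pos -3, read 1 -> (B,1)->write 0,move R,goto C. Now: state=C, head=-2, tape[-5..4]=0100100100 (head:    ^)
Step 17: in state C at pos -2, read 0 -> (C,0)->write 1,move R,goto B. Now: state=B, head=-1, tape[-5..4]=0101100100 (head:     ^)
Step 18: in state B at pos -1, read 1 -> (B,1)->write 0,move R,goto C. Now: state=C, head=0, tape[-5..4]=0101000100 (head:      ^)
Step 19: in state C at pos 0, read 0 -> (C,0)->write 1,move R,goto B. Now: state=B, head=1, tape[-5..4]=0101010100 (head:       ^)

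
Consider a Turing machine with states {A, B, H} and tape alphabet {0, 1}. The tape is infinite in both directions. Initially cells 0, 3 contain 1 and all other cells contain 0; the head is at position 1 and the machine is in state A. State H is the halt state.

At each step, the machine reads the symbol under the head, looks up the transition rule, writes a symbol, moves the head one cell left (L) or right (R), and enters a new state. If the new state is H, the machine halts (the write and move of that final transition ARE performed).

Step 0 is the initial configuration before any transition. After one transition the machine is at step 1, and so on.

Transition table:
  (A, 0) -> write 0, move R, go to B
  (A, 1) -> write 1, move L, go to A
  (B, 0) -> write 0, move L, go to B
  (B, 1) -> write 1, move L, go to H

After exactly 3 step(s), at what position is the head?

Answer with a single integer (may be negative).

Answer: 0

Derivation:
Step 1: in state A at pos 1, read 0 -> (A,0)->write 0,move R,goto B. Now: state=B, head=2, tape[-1..4]=010010 (head:    ^)
Step 2: in state B at pos 2, read 0 -> (B,0)->write 0,move L,goto B. Now: state=B, head=1, tape[-1..4]=010010 (head:   ^)
Step 3: in state B at pos 1, read 0 -> (B,0)->write 0,move L,goto B. Now: state=B, head=0, tape[-1..4]=010010 (head:  ^)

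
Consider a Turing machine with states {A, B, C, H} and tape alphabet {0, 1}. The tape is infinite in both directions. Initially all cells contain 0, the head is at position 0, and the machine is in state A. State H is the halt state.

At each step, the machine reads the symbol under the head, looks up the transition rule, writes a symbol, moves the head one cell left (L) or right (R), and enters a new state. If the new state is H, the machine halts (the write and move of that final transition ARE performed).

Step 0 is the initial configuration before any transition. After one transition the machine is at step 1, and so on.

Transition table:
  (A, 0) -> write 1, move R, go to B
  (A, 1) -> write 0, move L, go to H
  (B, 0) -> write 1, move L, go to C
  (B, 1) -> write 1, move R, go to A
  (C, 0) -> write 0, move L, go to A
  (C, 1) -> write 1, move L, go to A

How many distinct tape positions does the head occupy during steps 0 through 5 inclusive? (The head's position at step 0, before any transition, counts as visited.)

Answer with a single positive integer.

Answer: 3

Derivation:
Step 1: in state A at pos 0, read 0 -> (A,0)->write 1,move R,goto B. Now: state=B, head=1, tape[-1..2]=0100 (head:   ^)
Step 2: in state B at pos 1, read 0 -> (B,0)->write 1,move L,goto C. Now: state=C, head=0, tape[-1..2]=0110 (head:  ^)
Step 3: in state C at pos 0, read 1 -> (C,1)->write 1,move L,goto A. Now: state=A, head=-1, tape[-2..2]=00110 (head:  ^)
Step 4: in state A at pos -1, read 0 -> (A,0)->write 1,move R,goto B. Now: state=B, head=0, tape[-2..2]=01110 (head:   ^)
Step 5: in state B at pos 0, read 1 -> (B,1)->write 1,move R,goto A. Now: state=A, head=1, tape[-2..2]=01110 (head:    ^)
Head positions at steps 0..5: starting at 0, distinct positions visited = {-1, 0, 1} -> 3 position(s)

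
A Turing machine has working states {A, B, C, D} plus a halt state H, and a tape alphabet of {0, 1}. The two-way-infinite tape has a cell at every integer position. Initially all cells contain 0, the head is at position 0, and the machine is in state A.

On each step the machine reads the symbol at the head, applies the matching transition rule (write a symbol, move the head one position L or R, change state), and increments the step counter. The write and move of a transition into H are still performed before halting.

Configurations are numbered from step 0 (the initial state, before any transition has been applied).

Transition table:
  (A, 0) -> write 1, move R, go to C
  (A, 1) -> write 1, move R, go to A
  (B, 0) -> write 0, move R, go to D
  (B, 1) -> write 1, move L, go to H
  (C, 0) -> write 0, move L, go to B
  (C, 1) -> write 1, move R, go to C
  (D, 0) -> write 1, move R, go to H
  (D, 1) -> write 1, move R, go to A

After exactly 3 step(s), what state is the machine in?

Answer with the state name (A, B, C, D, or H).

Step 1: in state A at pos 0, read 0 -> (A,0)->write 1,move R,goto C. Now: state=C, head=1, tape[-1..2]=0100 (head:   ^)
Step 2: in state C at pos 1, read 0 -> (C,0)->write 0,move L,goto B. Now: state=B, head=0, tape[-1..2]=0100 (head:  ^)
Step 3: in state B at pos 0, read 1 -> (B,1)->write 1,move L,goto H. Now: state=H, head=-1, tape[-2..2]=00100 (head:  ^)

Answer: H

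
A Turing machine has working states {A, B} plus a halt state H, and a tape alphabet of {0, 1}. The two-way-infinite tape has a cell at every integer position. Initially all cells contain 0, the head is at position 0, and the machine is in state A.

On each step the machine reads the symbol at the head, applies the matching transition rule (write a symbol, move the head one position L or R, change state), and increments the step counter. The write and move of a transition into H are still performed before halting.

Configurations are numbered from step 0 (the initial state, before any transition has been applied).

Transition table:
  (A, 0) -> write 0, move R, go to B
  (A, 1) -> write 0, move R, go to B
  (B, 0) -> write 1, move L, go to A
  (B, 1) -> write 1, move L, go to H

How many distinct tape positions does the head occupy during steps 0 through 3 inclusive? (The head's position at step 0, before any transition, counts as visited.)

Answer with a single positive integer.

Step 1: in state A at pos 0, read 0 -> (A,0)->write 0,move R,goto B. Now: state=B, head=1, tape[-1..2]=0000 (head:   ^)
Step 2: in state B at pos 1, read 0 -> (B,0)->write 1,move L,goto A. Now: state=A, head=0, tape[-1..2]=0010 (head:  ^)
Step 3: in state A at pos 0, read 0 -> (A,0)->write 0,move R,goto B. Now: state=B, head=1, tape[-1..2]=0010 (head:   ^)
Head positions at steps 0..3: starting at 0, distinct positions visited = {0, 1} -> 2 position(s)

Answer: 2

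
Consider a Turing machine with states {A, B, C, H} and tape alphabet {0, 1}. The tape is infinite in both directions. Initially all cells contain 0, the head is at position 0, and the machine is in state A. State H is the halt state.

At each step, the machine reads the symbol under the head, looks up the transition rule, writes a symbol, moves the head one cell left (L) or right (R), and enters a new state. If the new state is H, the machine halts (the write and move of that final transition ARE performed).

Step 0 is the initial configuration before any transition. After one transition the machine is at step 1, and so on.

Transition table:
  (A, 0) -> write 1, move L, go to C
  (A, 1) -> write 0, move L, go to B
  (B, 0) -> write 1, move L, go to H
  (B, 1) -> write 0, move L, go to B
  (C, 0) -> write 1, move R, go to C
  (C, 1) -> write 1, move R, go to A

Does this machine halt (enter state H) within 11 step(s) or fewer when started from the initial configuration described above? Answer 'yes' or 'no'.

Step 1: in state A at pos 0, read 0 -> (A,0)->write 1,move L,goto C. Now: state=C, head=-1, tape[-2..1]=0010 (head:  ^)
Step 2: in state C at pos -1, read 0 -> (C,0)->write 1,move R,goto C. Now: state=C, head=0, tape[-2..1]=0110 (head:   ^)
Step 3: in state C at pos 0, read 1 -> (C,1)->write 1,move R,goto A. Now: state=A, head=1, tape[-2..2]=01100 (head:    ^)
Step 4: in state A at pos 1, read 0 -> (A,0)->write 1,move L,goto C. Now: state=C, head=0, tape[-2..2]=01110 (head:   ^)
Step 5: in state C at pos 0, read 1 -> (C,1)->write 1,move R,goto A. Now: state=A, head=1, tape[-2..2]=01110 (head:    ^)
Step 6: in state A at pos 1, read 1 -> (A,1)->write 0,move L,goto B. Now: state=B, head=0, tape[-2..2]=01100 (head:   ^)
Step 7: in state B at pos 0, read 1 -> (B,1)->write 0,move L,goto B. Now: state=B, head=-1, tape[-2..2]=01000 (head:  ^)
Step 8: in state B at pos -1, read 1 -> (B,1)->write 0,move L,goto B. Now: state=B, head=-2, tape[-3..2]=000000 (head:  ^)
Step 9: in state B at pos -2, read 0 -> (B,0)->write 1,move L,goto H. Now: state=H, head=-3, tape[-4..2]=0010000 (head:  ^)
State H reached at step 9; 9 <= 11 -> yes

Answer: yes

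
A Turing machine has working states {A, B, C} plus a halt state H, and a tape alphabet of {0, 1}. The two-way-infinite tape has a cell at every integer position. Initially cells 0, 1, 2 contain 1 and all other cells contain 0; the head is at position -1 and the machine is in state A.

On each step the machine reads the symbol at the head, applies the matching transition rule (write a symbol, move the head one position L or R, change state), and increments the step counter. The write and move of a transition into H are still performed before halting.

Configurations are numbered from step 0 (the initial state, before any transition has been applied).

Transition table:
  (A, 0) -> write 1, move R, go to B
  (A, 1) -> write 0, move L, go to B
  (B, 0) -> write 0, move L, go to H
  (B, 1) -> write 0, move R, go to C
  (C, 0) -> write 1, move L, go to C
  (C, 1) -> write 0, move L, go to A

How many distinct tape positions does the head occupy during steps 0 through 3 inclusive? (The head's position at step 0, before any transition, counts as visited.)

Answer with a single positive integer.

Step 1: in state A at pos -1, read 0 -> (A,0)->write 1,move R,goto B. Now: state=B, head=0, tape[-2..3]=011110 (head:   ^)
Step 2: in state B at pos 0, read 1 -> (B,1)->write 0,move R,goto C. Now: state=C, head=1, tape[-2..3]=010110 (head:    ^)
Step 3: in state C at pos 1, read 1 -> (C,1)->write 0,move L,goto A. Now: state=A, head=0, tape[-2..3]=010010 (head:   ^)
Head positions at steps 0..3: starting at -1, distinct positions visited = {-1, 0, 1} -> 3 position(s)

Answer: 3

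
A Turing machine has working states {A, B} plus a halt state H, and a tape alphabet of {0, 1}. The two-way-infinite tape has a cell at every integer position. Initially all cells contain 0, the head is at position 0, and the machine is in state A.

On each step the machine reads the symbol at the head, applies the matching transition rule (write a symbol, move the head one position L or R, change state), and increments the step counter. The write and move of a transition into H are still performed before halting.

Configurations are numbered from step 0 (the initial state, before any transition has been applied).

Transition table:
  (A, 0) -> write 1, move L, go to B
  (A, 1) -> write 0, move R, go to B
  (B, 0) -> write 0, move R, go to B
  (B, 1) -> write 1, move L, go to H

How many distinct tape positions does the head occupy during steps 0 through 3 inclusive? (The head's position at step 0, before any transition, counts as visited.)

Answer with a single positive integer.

Step 1: in state A at pos 0, read 0 -> (A,0)->write 1,move L,goto B. Now: state=B, head=-1, tape[-2..1]=0010 (head:  ^)
Step 2: in state B at pos -1, read 0 -> (B,0)->write 0,move R,goto B. Now: state=B, head=0, tape[-2..1]=0010 (head:   ^)
Step 3: in state B at pos 0, read 1 -> (B,1)->write 1,move L,goto H. Now: state=H, head=-1, tape[-2..1]=0010 (head:  ^)
Head positions at steps 0..3: starting at 0, distinct positions visited = {-1, 0} -> 2 position(s)

Answer: 2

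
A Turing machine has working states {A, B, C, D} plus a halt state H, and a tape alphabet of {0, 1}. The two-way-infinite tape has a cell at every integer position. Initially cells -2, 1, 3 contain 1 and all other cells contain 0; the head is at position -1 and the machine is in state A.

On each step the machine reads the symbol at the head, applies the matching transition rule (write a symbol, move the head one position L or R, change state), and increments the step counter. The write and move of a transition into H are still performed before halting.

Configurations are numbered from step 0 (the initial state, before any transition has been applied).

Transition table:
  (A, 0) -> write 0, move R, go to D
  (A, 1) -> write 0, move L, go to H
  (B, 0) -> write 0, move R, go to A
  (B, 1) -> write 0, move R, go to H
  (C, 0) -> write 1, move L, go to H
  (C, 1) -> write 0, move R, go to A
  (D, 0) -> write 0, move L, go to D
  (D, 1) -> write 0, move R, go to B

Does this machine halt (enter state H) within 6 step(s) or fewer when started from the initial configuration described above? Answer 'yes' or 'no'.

Step 1: in state A at pos -1, read 0 -> (A,0)->write 0,move R,goto D. Now: state=D, head=0, tape[-3..4]=01001010 (head:    ^)
Step 2: in state D at pos 0, read 0 -> (D,0)->write 0,move L,goto D. Now: state=D, head=-1, tape[-3..4]=01001010 (head:   ^)
Step 3: in state D at pos -1, read 0 -> (D,0)->write 0,move L,goto D. Now: state=D, head=-2, tape[-3..4]=01001010 (head:  ^)
Step 4: in state D at pos -2, read 1 -> (D,1)->write 0,move R,goto B. Now: state=B, head=-1, tape[-3..4]=00001010 (head:   ^)
Step 5: in state B at pos -1, read 0 -> (B,0)->write 0,move R,goto A. Now: state=A, head=0, tape[-3..4]=00001010 (head:    ^)
Step 6: in state A at pos 0, read 0 -> (A,0)->write 0,move R,goto D. Now: state=D, head=1, tape[-3..4]=00001010 (head:     ^)
After 6 step(s): state = D (not H) -> not halted within 6 -> no

Answer: no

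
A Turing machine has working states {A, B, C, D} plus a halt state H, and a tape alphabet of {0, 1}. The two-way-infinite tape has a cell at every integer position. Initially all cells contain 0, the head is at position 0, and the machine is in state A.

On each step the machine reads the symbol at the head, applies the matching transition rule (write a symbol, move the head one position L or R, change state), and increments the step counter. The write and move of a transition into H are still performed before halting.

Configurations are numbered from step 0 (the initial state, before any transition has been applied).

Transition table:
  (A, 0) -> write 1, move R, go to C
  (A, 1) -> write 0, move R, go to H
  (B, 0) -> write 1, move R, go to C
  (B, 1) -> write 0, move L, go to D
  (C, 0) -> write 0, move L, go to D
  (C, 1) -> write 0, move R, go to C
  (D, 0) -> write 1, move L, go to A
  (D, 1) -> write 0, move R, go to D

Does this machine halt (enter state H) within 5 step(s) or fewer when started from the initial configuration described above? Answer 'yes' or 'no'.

Step 1: in state A at pos 0, read 0 -> (A,0)->write 1,move R,goto C. Now: state=C, head=1, tape[-1..2]=0100 (head:   ^)
Step 2: in state C at pos 1, read 0 -> (C,0)->write 0,move L,goto D. Now: state=D, head=0, tape[-1..2]=0100 (head:  ^)
Step 3: in state D at pos 0, read 1 -> (D,1)->write 0,move R,goto D. Now: state=D, head=1, tape[-1..2]=0000 (head:   ^)
Step 4: in state D at pos 1, read 0 -> (D,0)->write 1,move L,goto A. Now: state=A, head=0, tape[-1..2]=0010 (head:  ^)
Step 5: in state A at pos 0, read 0 -> (A,0)->write 1,move R,goto C. Now: state=C, head=1, tape[-1..2]=0110 (head:   ^)
After 5 step(s): state = C (not H) -> not halted within 5 -> no

Answer: no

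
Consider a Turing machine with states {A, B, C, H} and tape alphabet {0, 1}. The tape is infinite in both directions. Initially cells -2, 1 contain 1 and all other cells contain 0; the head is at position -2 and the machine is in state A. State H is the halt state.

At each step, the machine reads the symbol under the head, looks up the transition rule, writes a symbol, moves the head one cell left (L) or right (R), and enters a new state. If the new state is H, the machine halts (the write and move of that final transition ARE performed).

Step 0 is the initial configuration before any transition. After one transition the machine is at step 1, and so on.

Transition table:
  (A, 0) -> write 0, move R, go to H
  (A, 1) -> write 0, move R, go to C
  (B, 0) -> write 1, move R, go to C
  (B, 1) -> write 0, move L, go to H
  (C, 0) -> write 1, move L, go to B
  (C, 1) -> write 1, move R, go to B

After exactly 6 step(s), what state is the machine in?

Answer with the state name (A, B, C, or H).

Answer: B

Derivation:
Step 1: in state A at pos -2, read 1 -> (A,1)->write 0,move R,goto C. Now: state=C, head=-1, tape[-3..2]=000010 (head:   ^)
Step 2: in state C at pos -1, read 0 -> (C,0)->write 1,move L,goto B. Now: state=B, head=-2, tape[-3..2]=001010 (head:  ^)
Step 3: in state B at pos -2, read 0 -> (B,0)->write 1,move R,goto C. Now: state=C, head=-1, tape[-3..2]=011010 (head:   ^)
Step 4: in state C at pos -1, read 1 -> (C,1)->write 1,move R,goto B. Now: state=B, head=0, tape[-3..2]=011010 (head:    ^)
Step 5: in state B at pos 0, read 0 -> (B,0)->write 1,move R,goto C. Now: state=C, head=1, tape[-3..2]=011110 (head:     ^)
Step 6: in state C at pos 1, read 1 -> (C,1)->write 1,move R,goto B. Now: state=B, head=2, tape[-3..3]=0111100 (head:      ^)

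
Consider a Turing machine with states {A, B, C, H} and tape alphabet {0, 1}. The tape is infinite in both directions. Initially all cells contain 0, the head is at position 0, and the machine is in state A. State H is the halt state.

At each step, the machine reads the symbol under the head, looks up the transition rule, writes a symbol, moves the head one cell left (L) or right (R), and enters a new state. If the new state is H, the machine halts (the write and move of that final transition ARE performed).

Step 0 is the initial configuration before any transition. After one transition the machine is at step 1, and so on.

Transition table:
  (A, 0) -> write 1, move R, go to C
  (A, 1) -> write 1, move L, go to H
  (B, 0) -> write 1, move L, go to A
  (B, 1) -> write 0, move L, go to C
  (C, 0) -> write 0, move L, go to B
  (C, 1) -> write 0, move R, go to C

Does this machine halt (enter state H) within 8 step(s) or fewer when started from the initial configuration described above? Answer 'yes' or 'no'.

Answer: no

Derivation:
Step 1: in state A at pos 0, read 0 -> (A,0)->write 1,move R,goto C. Now: state=C, head=1, tape[-1..2]=0100 (head:   ^)
Step 2: in state C at pos 1, read 0 -> (C,0)->write 0,move L,goto B. Now: state=B, head=0, tape[-1..2]=0100 (head:  ^)
Step 3: in state B at pos 0, read 1 -> (B,1)->write 0,move L,goto C. Now: state=C, head=-1, tape[-2..2]=00000 (head:  ^)
Step 4: in state C at pos -1, read 0 -> (C,0)->write 0,move L,goto B. Now: state=B, head=-2, tape[-3..2]=000000 (head:  ^)
Step 5: in state B at pos -2, read 0 -> (B,0)->write 1,move L,goto A. Now: state=A, head=-3, tape[-4..2]=0010000 (head:  ^)
Step 6: in state A at pos -3, read 0 -> (A,0)->write 1,move R,goto C. Now: state=C, head=-2, tape[-4..2]=0110000 (head:   ^)
Step 7: in state C at pos -2, read 1 -> (C,1)->write 0,move R,goto C. Now: state=C, head=-1, tape[-4..2]=0100000 (head:    ^)
Step 8: in state C at pos -1, read 0 -> (C,0)->write 0,move L,goto B. Now: state=B, head=-2, tape[-4..2]=0100000 (head:   ^)
After 8 step(s): state = B (not H) -> not halted within 8 -> no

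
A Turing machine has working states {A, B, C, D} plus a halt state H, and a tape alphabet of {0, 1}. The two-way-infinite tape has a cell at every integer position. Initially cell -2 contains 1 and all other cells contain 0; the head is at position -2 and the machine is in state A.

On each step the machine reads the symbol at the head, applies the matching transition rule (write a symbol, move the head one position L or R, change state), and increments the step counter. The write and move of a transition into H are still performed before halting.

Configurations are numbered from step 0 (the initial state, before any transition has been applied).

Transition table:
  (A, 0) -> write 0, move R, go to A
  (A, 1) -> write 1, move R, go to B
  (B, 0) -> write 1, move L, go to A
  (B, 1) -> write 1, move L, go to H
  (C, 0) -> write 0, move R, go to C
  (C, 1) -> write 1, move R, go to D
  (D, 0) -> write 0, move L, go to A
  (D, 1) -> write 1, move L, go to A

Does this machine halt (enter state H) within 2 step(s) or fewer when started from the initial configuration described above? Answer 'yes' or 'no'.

Step 1: in state A at pos -2, read 1 -> (A,1)->write 1,move R,goto B. Now: state=B, head=-1, tape[-3..0]=0100 (head:   ^)
Step 2: in state B at pos -1, read 0 -> (B,0)->write 1,move L,goto A. Now: state=A, head=-2, tape[-3..0]=0110 (head:  ^)
After 2 step(s): state = A (not H) -> not halted within 2 -> no

Answer: no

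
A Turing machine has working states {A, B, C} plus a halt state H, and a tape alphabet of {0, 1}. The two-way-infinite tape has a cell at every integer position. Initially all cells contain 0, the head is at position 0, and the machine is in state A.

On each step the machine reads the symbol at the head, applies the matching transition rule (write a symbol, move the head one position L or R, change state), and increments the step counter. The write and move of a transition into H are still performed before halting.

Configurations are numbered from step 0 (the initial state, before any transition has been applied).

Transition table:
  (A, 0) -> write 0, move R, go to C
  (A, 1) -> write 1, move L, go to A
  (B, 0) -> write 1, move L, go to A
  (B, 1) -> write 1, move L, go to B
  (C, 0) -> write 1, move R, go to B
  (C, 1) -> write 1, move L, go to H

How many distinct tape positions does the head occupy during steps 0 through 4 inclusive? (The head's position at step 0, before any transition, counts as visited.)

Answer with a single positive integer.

Answer: 3

Derivation:
Step 1: in state A at pos 0, read 0 -> (A,0)->write 0,move R,goto C. Now: state=C, head=1, tape[-1..2]=0000 (head:   ^)
Step 2: in state C at pos 1, read 0 -> (C,0)->write 1,move R,goto B. Now: state=B, head=2, tape[-1..3]=00100 (head:    ^)
Step 3: in state B at pos 2, read 0 -> (B,0)->write 1,move L,goto A. Now: state=A, head=1, tape[-1..3]=00110 (head:   ^)
Step 4: in state A at pos 1, read 1 -> (A,1)->write 1,move L,goto A. Now: state=A, head=0, tape[-1..3]=00110 (head:  ^)
Head positions at steps 0..4: starting at 0, distinct positions visited = {0, 1, 2} -> 3 position(s)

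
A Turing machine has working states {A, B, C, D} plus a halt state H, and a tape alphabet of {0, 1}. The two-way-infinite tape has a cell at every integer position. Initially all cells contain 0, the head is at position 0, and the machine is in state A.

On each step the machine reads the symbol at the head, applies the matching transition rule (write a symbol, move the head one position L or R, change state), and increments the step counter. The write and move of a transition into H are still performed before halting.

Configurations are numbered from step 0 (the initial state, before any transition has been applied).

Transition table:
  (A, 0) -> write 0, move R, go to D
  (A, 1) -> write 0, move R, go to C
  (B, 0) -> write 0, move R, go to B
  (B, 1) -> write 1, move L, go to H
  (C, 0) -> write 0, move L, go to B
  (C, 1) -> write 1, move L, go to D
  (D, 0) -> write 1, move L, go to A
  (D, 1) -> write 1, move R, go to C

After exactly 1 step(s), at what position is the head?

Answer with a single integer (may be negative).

Step 1: in state A at pos 0, read 0 -> (A,0)->write 0,move R,goto D. Now: state=D, head=1, tape[-1..2]=0000 (head:   ^)

Answer: 1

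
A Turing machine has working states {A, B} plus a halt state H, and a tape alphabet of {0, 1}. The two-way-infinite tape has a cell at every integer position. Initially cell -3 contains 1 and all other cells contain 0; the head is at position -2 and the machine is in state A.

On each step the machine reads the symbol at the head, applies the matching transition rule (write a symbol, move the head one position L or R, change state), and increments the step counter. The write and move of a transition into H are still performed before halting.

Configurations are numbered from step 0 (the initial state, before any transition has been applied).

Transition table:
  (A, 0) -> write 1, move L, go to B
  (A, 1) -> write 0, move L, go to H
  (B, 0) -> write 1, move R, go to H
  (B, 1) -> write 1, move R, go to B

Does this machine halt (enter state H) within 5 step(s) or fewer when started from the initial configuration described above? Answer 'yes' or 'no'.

Answer: yes

Derivation:
Step 1: in state A at pos -2, read 0 -> (A,0)->write 1,move L,goto B. Now: state=B, head=-3, tape[-4..-1]=0110 (head:  ^)
Step 2: in state B at pos -3, read 1 -> (B,1)->write 1,move R,goto B. Now: state=B, head=-2, tape[-4..-1]=0110 (head:   ^)
Step 3: in state B at pos -2, read 1 -> (B,1)->write 1,move R,goto B. Now: state=B, head=-1, tape[-4..0]=01100 (head:    ^)
Step 4: in state B at pos -1, read 0 -> (B,0)->write 1,move R,goto H. Now: state=H, head=0, tape[-4..1]=011100 (head:     ^)
State H reached at step 4; 4 <= 5 -> yes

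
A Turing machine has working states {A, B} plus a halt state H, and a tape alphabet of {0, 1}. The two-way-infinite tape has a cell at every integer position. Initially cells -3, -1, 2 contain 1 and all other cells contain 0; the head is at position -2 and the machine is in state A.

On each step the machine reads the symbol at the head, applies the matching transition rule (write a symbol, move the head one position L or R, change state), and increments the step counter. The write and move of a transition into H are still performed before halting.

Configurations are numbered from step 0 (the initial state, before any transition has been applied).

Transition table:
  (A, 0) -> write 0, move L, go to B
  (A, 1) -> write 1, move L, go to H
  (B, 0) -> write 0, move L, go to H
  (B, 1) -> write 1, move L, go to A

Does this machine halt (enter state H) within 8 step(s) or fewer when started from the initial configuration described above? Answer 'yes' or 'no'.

Step 1: in state A at pos -2, read 0 -> (A,0)->write 0,move L,goto B. Now: state=B, head=-3, tape[-4..3]=01010010 (head:  ^)
Step 2: in state B at pos -3, read 1 -> (B,1)->write 1,move L,goto A. Now: state=A, head=-4, tape[-5..3]=001010010 (head:  ^)
Step 3: in state A at pos -4, read 0 -> (A,0)->write 0,move L,goto B. Now: state=B, head=-5, tape[-6..3]=0001010010 (head:  ^)
Step 4: in state B at pos -5, read 0 -> (B,0)->write 0,move L,goto H. Now: state=H, head=-6, tape[-7..3]=00001010010 (head:  ^)
State H reached at step 4; 4 <= 8 -> yes

Answer: yes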